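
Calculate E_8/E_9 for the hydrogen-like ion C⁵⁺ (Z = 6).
1.265625

Using E_n = -13.6057 Z² / n² eV with Z = 6:

E_8 = -13.6057 × 6² / 8² = -489.8052 / 64 = -7.65320625000 eV
E_9 = -13.6057 × 6² / 9² = -489.8052 / 81 = -6.04697777778 eV

The ratio is:
E_8/E_9 = (-7.65320625000) / (-6.04697777778)
E_8/E_9 = (-489.8052/64) / (-489.8052/81)
E_8/E_9 = 81/64
E_8/E_9 = 1.265625
(Note: the Z² factors cancel in the ratio.)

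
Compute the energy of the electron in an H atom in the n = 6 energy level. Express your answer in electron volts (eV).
-0.37794 eV

The energy levels of a hydrogen-like atom are given by:
E_n = -13.6057 eV / n²

For n = 6:
E_6 = -13.6057 eV / 6²
E_6 = -13.6057 eV / 36
E_6 = -0.37794 eV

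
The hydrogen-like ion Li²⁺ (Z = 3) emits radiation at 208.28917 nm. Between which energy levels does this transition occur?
n = 4 → n = 3

First, find the photon energy from the wavelength (hc = 1239.84 eV·nm):
E = hc/λ = 1239.84 eV·nm / 208.28917 nm = 5.9524938 eV

The energy levels of Li²⁺ satisfy E_n = -13.6057 × 3² / n² eV, so an emission n_i → n_f releases
ΔE = 13.6057 × 3² × (1/n_f² − 1/n_i²) eV.

Setting ΔE equal to the photon energy:
1/n_f² − 1/n_i² = 5.9524938 / (13.6057 × 3²) = 0.048611112

Since 1/n_i² must be positive, we need 1/n_f² > 0.048611112, i.e. n_f ≤ 4. For each allowed n_f, solve n_i = (1/n_f² − 0.048611112)^(−1/2) and check whether it is a whole number:
  n_f = 1: 1/n_i² = 1.000000000 − 0.048611112 = 0.951388888 → n_i = 1.025  (not an integer) ✗
  n_f = 2: 1/n_i² = 0.250000000 − 0.048611112 = 0.201388888 → n_i = 2.228  (not an integer) ✗
  n_f = 3: 1/n_i² = 0.111111111 − 0.048611112 = 0.062499999 → n_i = 4.000  → integer, n_i = 4 ✓
  n_f = 4: 1/n_i² = 0.062500000 − 0.048611112 = 0.013888888 → n_i = 8.485  (not an integer) ✗

Only n_f = 3 gives an integer upper level, n_i = 4.

The transition is from n = 4 to n = 3 (emission).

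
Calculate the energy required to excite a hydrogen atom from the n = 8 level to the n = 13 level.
0.13208 eV

The energy levels of a hydrogen-like atom are E_n = -13.6057 eV / n².

Energy at n = 8: E_8 = -13.6057 / 8² = -0.21258906 eV
Energy at n = 13: E_13 = -13.6057 / 13² = -0.08050710 eV

The excitation energy is the difference:
ΔE = E_13 - E_8
ΔE = -0.08050710 - (-0.21258906)
ΔE = 0.13208 eV

Since this is positive, energy must be absorbed (photon absorption).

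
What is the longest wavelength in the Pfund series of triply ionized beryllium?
465.98785 nm

The longest wavelength corresponds to the smallest energy transition in the series.
The Pfund series has all transitions ending at n_f = 5.

For Be³⁺ (Z = 4), the first line (α-line) is the jump from n = 6 to n = 5:
E_6 = -13.6057 × 4² / 6² = -6.046977778 eV
E_5 = -13.6057 × 4² / 5² = -8.707648000 eV
ΔE = E_6 - E_5 = 2.660670222 eV

λ = hc/E = 1239.84 eV·nm / 2.660670222 eV
λ = 465.98785 nm

This is the α-line of the Pfund series in Be³⁺.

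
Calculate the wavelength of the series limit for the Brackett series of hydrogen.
1458.02 nm

The series limit corresponds to the transition from n = ∞ to n = 4.
This is the highest energy (shortest wavelength) transition in the Brackett series.

E_∞ = 0 eV
E_4 = -13.6057 / 4² = -0.85035625 eV

Energy at series limit:
ΔE = E_∞ - E_4 = 0 - (-0.85035625) = 0.85035625 eV
λ = hc/E = 1239.84 eV·nm / 0.85035625 eV = 1458.02 nm

This energy equals the ionization energy from the n = 4 state of hydrogen.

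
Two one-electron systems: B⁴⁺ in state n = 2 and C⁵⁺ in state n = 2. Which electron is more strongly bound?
C⁵⁺ at n = 2 (E = -122.451300 eV)

Using E_n = -13.6057 Z² / n² eV:

B⁴⁺ (Z = 5) at n = 2:
E = -13.6057 × 5² / 2² = -13.6057 × 25 / 4 = -85.035625000 eV

C⁵⁺ (Z = 6) at n = 2:
E = -13.6057 × 6² / 2² = -13.6057 × 36 / 4 = -122.451300000 eV

Since -122.451300000 eV < -85.035625000 eV,
C⁵⁺ at n = 2 is more tightly bound (requires more energy to ionize).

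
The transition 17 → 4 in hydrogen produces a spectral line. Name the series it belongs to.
Brackett series

The spectral series in hydrogen are named based on the final (lower) energy level:
- Lyman series: n_final = 1 (ultraviolet)
- Balmer series: n_final = 2 (visible/near-UV)
- Paschen series: n_final = 3 (infrared)
- Brackett series: n_final = 4 (infrared)
- Pfund series: n_final = 5 (far infrared)

Since this transition ends at n = 4, it belongs to the Brackett series.

For reference, this 17 → 4 line has photon energy
ΔE = 13.6057 eV × (1/4² - 1/17²) = 0.803277703 eV,
corresponding to wavelength λ = hc/ΔE = 1239.84 eV·nm / 0.803277703 eV = 1543.476 nm in the infrared region.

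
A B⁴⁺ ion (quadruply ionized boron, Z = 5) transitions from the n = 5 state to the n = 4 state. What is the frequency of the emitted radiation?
1.85e+15 Hz

First, find the transition energy:
E_5 = -13.6057 × 5² / 5² = -13.605700 eV
E_4 = -13.6057 × 5² / 4² = -21.258906 eV
|ΔE| = |E_4 - E_5| = 7.653206 eV

Convert to Joules: E = 7.653206 eV × (1.602177 × 10⁻¹⁹ J/eV) = 1.2262e-18 J

Using E = hf:
f = E/h = 1.2262e-18 J / (6.62607 × 10⁻³⁴ J·s)
f = 1.85e+15 Hz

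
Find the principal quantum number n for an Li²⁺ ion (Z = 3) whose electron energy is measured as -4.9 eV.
n = 5

The exact energy levels follow E_n = -13.6057 Z² / n² eV with Z = 3.

The measured value (-4.9 eV) is reported to only 2 significant figures, so we must test candidate n values and see which one matches to that precision.

Candidate energies:
  n = 3:  E = -13.6057 × 3² / 3² = -13.60570 eV
  n = 4:  E = -13.6057 × 3² / 4² = -7.65321 eV
  n = 5:  E = -13.6057 × 3² / 5² = -4.89805 eV  ← matches
  n = 6:  E = -13.6057 × 3² / 6² = -3.40143 eV
  n = 7:  E = -13.6057 × 3² / 7² = -2.49901 eV

Checking against the measurement of -4.9 eV (2 sig figs), only n = 5 agrees:
E_5 = -4.89805 eV, which rounds to -4.9 eV ✓

Therefore n = 5.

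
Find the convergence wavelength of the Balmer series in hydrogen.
364.5061 nm

The series limit corresponds to the transition from n = ∞ to n = 2.
This is the highest energy (shortest wavelength) transition in the Balmer series.

E_∞ = 0 eV
E_2 = -13.6057 / 2² = -3.40142500 eV

Energy at series limit:
ΔE = E_∞ - E_2 = 0 - (-3.40142500) = 3.40142500 eV
λ = hc/E = 1239.84 eV·nm / 3.40142500 eV = 364.5061 nm

This energy equals the ionization energy from the n = 2 state of hydrogen.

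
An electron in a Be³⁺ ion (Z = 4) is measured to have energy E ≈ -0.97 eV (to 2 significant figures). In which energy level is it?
n = 15

The exact energy levels follow E_n = -13.6057 Z² / n² eV with Z = 4.

The measured value (-0.97 eV) is reported to only 2 significant figures, so we must test candidate n values and see which one matches to that precision.

Candidate energies:
  n = 13:  E = -13.6057 × 4² / 13² = -1.288114 eV
  n = 14:  E = -13.6057 × 4² / 14² = -1.110669 eV
  n = 15:  E = -13.6057 × 4² / 15² = -0.967516 eV  ← matches
  n = 16:  E = -13.6057 × 4² / 16² = -0.850356 eV
  n = 17:  E = -13.6057 × 4² / 17² = -0.753257 eV

Checking against the measurement of -0.97 eV (2 sig figs), only n = 15 agrees:
E_15 = -0.967516 eV, which rounds to -0.97 eV ✓

Therefore n = 15.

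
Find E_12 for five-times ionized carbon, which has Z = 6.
-3.401425 eV

For hydrogen-like ions, the energy levels scale with Z²:
E_n = -13.6057 Z² / n² eV

For C⁵⁺ (Z = 6) at n = 12:
E_12 = -13.6057 × 6² / 12²
E_12 = -13.6057 × 36 / 144
E_12 = -489.8052 / 144
E_12 = -3.401425 eV

The energy is 36 times more negative than hydrogen at the same n due to the stronger nuclear charge.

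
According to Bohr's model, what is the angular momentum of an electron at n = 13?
1.37094e-33 J·s (or 13ℏ)

In the Bohr model, angular momentum is quantized:
L = nℏ

where ℏ = h/(2π) = 1.0545718e-34 J·s

For n = 13:
L = 13 × 1.0545718e-34 J·s
L = 1.37094e-33 J·s

This can also be written as L = 13ℏ.
The angular momentum is an integer multiple of the reduced Planck constant.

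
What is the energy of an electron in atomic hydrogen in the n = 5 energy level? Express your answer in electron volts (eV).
-0.5442 eV

The energy levels of a hydrogen-like atom are given by:
E_n = -13.6057 eV / n²

For n = 5:
E_5 = -13.6057 eV / 5²
E_5 = -13.6057 eV / 25
E_5 = -0.5442 eV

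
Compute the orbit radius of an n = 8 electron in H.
3.386734 nm (or 33.867341 Å)

The Bohr radius formula is:
r_n = n² a₀ / Z

where a₀ = 0.052917721 nm is the Bohr radius.

For H (Z = 1) at n = 8:
r_8 = 8² × 0.052917721 nm / 1
r_8 = 64 × 0.052917721 nm / 1
r_8 = 3.3867341 nm / 1
r_8 = 3.386734 nm

The electron orbits at approximately 3.386734 nm from the nucleus.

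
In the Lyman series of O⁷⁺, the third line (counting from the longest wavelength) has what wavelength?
1.52 nm

The lines of a series are numbered from the longest wavelength (smallest ΔE) outward; the third line is the transition from n = n_f + 3 to n_f.
The Lyman series has all transitions ending at n_f = 1.

For O⁷⁺ (Z = 8), the third line (γ-line) is the jump from n = 4 to n = 1:
E_4 = -13.6057 × 8² / 4² = -54.4228 eV
E_1 = -13.6057 × 8² / 1² = -870.7648 eV
ΔE = E_4 - E_1 = 816.3420 eV

λ = hc/E = 1239.84 eV·nm / 816.3420 eV
λ = 1.52 nm

This is the γ-line of the Lyman series in O⁷⁺.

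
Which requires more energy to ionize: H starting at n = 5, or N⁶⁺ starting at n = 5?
N⁶⁺ at n = 5 (E = -26.667 eV)

Using E_n = -13.6057 Z² / n² eV:

H (Z = 1) at n = 5:
E = -13.6057 × 1² / 5² = -13.6057 × 1 / 25 = -0.544228 eV

N⁶⁺ (Z = 7) at n = 5:
E = -13.6057 × 7² / 5² = -13.6057 × 49 / 25 = -26.667172 eV

Since -26.667172 eV < -0.544228 eV,
N⁶⁺ at n = 5 is more tightly bound (requires more energy to ionize).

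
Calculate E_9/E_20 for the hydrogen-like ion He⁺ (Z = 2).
4.938272

Using E_n = -13.6057 Z² / n² eV with Z = 2:

E_9 = -13.6057 × 2² / 9² = -54.4228 / 81 = -0.671886419753 eV
E_20 = -13.6057 × 2² / 20² = -54.4228 / 400 = -0.136057000000 eV

The ratio is:
E_9/E_20 = (-0.671886419753) / (-0.136057000000)
E_9/E_20 = (-54.4228/81) / (-54.4228/400)
E_9/E_20 = 400/81
E_9/E_20 = 4.938272
(Note: the Z² factors cancel in the ratio.)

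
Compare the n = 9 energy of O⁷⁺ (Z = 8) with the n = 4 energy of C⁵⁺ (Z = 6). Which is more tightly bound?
C⁵⁺ at n = 4 (E = -30.612825 eV)

Using E_n = -13.6057 Z² / n² eV:

O⁷⁺ (Z = 8) at n = 9:
E = -13.6057 × 8² / 9² = -13.6057 × 64 / 81 = -10.750182716 eV

C⁵⁺ (Z = 6) at n = 4:
E = -13.6057 × 6² / 4² = -13.6057 × 36 / 16 = -30.612825000 eV

Since -30.612825000 eV < -10.750182716 eV,
C⁵⁺ at n = 4 is more tightly bound (requires more energy to ionize).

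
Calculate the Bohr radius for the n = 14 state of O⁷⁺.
1.2965 nm (or 12.9648 Å)

The Bohr radius formula is:
r_n = n² a₀ / Z

where a₀ = 0.0529177 nm is the Bohr radius.

For O⁷⁺ (Z = 8) at n = 14:
r_14 = 14² × 0.0529177 nm / 8
r_14 = 196 × 0.0529177 nm / 8
r_14 = 10.37187 nm / 8
r_14 = 1.2965 nm

The electron orbits at approximately 1.2965 nm from the nucleus.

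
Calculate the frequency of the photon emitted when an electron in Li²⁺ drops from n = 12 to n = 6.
6.1685e+14 Hz

First, find the transition energy:
E_12 = -13.6057 × 3² / 12² = -0.8503563 eV
E_6 = -13.6057 × 3² / 6² = -3.4014250 eV
|ΔE| = |E_6 - E_12| = 2.5510687 eV

Convert to Joules: E = 2.5510687 eV × (1.602177 × 10⁻¹⁹ J/eV) = 4.087264e-19 J

Using E = hf:
f = E/h = 4.087264e-19 J / (6.62607 × 10⁻³⁴ J·s)
f = 6.1685e+14 Hz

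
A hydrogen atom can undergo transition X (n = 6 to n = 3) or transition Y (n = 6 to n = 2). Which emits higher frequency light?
6 → 2

Calculate the energy for each transition:

Transition 6 → 3:
ΔE₁ = |E_3 - E_6| = |-13.6057/3² - (-13.6057/6²)|
ΔE₁ = |-1.511744444 - (-0.377936111)| = 1.133808 eV

Transition 6 → 2:
ΔE₂ = |E_2 - E_6| = |-13.6057/2² - (-13.6057/6²)|
ΔE₂ = |-3.401425000 - (-0.377936111)| = 3.023489 eV

Since 3.023489 eV > 1.133808 eV, the transition 6 → 2 emits the more energetic photon.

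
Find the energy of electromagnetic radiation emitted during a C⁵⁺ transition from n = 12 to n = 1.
486.403775 eV

The energy levels are E_n = -13.6057 Z² eV / n².

Energy at n = 12: E_12 = -13.6057 × 6² / 12² = -3.401425000 eV
Energy at n = 1: E_1 = -13.6057 × 6² / 1² = -489.805200000 eV

For emission (electron falling to lower state), the photon energy is:
E_photon = E_12 - E_1 = |-3.401425000 - (-489.805200000)|
E_photon = 486.403775 eV

This energy is carried away by the emitted photon.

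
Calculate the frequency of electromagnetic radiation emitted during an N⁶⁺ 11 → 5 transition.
5.1158e+15 Hz

First, find the transition energy:
E_11 = -13.6057 × 7² / 11² = -5.509746 eV
E_5 = -13.6057 × 7² / 5² = -26.667172 eV
|ΔE| = |E_5 - E_11| = 21.157426 eV

Convert to Joules: E = 21.157426 eV × (1.602177 × 10⁻¹⁹ J/eV) = 3.389794e-18 J

Using E = hf:
f = E/h = 3.389794e-18 J / (6.62607 × 10⁻³⁴ J·s)
f = 5.1158e+15 Hz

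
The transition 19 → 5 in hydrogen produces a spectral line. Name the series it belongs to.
Pfund series

The spectral series in hydrogen are named based on the final (lower) energy level:
- Lyman series: n_final = 1 (ultraviolet)
- Balmer series: n_final = 2 (visible/near-UV)
- Paschen series: n_final = 3 (infrared)
- Brackett series: n_final = 4 (infrared)
- Pfund series: n_final = 5 (far infrared)

Since this transition ends at n = 5, it belongs to the Pfund series.

For reference, this 19 → 5 line has photon energy
ΔE = 13.6057 eV × (1/5² - 1/19²) = 0.5065390803 eV,
corresponding to wavelength λ = hc/ΔE = 1239.84 eV·nm / 0.5065390803 eV = 2447.6690 nm in the far infrared region.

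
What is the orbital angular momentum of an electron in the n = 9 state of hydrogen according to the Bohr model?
9.49e-34 J·s (or 9ℏ)

In the Bohr model, angular momentum is quantized:
L = nℏ

where ℏ = h/(2π) = 1.0546e-34 J·s

For n = 9:
L = 9 × 1.0546e-34 J·s
L = 9.49e-34 J·s

This can also be written as L = 9ℏ.
The angular momentum is an integer multiple of the reduced Planck constant.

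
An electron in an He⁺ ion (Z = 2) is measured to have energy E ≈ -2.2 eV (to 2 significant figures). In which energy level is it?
n = 5

The exact energy levels follow E_n = -13.6057 Z² / n² eV with Z = 2.

The measured value (-2.2 eV) is reported to only 2 significant figures, so we must test candidate n values and see which one matches to that precision.

Candidate energies:
  n = 3:  E = -13.6057 × 2² / 3² = -6.04698 eV
  n = 4:  E = -13.6057 × 2² / 4² = -3.40143 eV
  n = 5:  E = -13.6057 × 2² / 5² = -2.17691 eV  ← matches
  n = 6:  E = -13.6057 × 2² / 6² = -1.51174 eV
  n = 7:  E = -13.6057 × 2² / 7² = -1.11067 eV

Checking against the measurement of -2.2 eV (2 sig figs), only n = 5 agrees:
E_5 = -2.17691 eV, which rounds to -2.2 eV ✓

Therefore n = 5.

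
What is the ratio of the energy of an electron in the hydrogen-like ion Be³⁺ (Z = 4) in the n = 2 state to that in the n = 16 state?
64.0000

Using E_n = -13.6057 Z² / n² eV with Z = 4:

E_2 = -13.6057 × 4² / 2² = -217.6912 / 4 = -54.4228000000 eV
E_16 = -13.6057 × 4² / 16² = -217.6912 / 256 = -0.8503562500 eV

The ratio is:
E_2/E_16 = (-54.4228000000) / (-0.8503562500)
E_2/E_16 = (-217.6912/4) / (-217.6912/256)
E_2/E_16 = 256/4
E_2/E_16 = 64.0000
(Note: the Z² factors cancel in the ratio.)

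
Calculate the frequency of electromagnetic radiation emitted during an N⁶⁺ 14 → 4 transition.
9.2527e+15 Hz

First, find the transition energy:
E_14 = -13.6057 × 7² / 14² = -3.4014250 eV
E_4 = -13.6057 × 7² / 4² = -41.6674563 eV
|ΔE| = |E_4 - E_14| = 38.2660313 eV

Convert to Joules: E = 38.2660313 eV × (1.602177 × 10⁻¹⁹ J/eV) = 6.130896e-18 J

Using E = hf:
f = E/h = 6.130896e-18 J / (6.62607 × 10⁻³⁴ J·s)
f = 9.2527e+15 Hz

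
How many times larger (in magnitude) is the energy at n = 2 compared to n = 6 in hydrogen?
9.0000

Using E_n = -13.6057 Z² / n² eV with Z = 1:

E_2 = -13.6057 / 2² = -13.6057 / 4 = -3.4014250000 eV
E_6 = -13.6057 / 6² = -13.6057 / 36 = -0.3779361111 eV

The ratio is:
E_2/E_6 = (-3.4014250000) / (-0.3779361111)
E_2/E_6 = (-13.6057/4) / (-13.6057/36)
E_2/E_6 = 36/4
E_2/E_6 = 9.0000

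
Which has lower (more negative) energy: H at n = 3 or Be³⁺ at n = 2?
Be³⁺ at n = 2 (E = -54.42280 eV)

Using E_n = -13.6057 Z² / n² eV:

H (Z = 1) at n = 3:
E = -13.6057 × 1² / 3² = -13.6057 × 1 / 9 = -1.51174444 eV

Be³⁺ (Z = 4) at n = 2:
E = -13.6057 × 4² / 2² = -13.6057 × 16 / 4 = -54.42280000 eV

Since -54.42280000 eV < -1.51174444 eV,
Be³⁺ at n = 2 is more tightly bound (requires more energy to ionize).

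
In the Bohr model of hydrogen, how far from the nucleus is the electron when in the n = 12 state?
7.620152 nm (or 76.201518 Å)

The Bohr radius formula is:
r_n = n² a₀ / Z

where a₀ = 0.052917721 nm is the Bohr radius.

For H (Z = 1) at n = 12:
r_12 = 12² × 0.052917721 nm / 1
r_12 = 144 × 0.052917721 nm / 1
r_12 = 7.6201518 nm / 1
r_12 = 7.620152 nm

The electron orbits at approximately 7.620152 nm from the nucleus.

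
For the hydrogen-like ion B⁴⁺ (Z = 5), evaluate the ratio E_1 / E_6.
36.000000

Using E_n = -13.6057 Z² / n² eV with Z = 5:

E_1 = -13.6057 × 5² / 1² = -340.1425 / 1 = -340.142500000000 eV
E_6 = -13.6057 × 5² / 6² = -340.1425 / 36 = -9.448402777778 eV

The ratio is:
E_1/E_6 = (-340.142500000000) / (-9.448402777778)
E_1/E_6 = (-340.1425/1) / (-340.1425/36)
E_1/E_6 = 36/1
E_1/E_6 = 36.000000
(Note: the Z² factors cancel in the ratio.)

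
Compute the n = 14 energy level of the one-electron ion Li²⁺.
-0.62 eV

For hydrogen-like ions, the energy levels scale with Z²:
E_n = -13.6057 Z² / n² eV

For Li²⁺ (Z = 3) at n = 14:
E_14 = -13.6057 × 3² / 14²
E_14 = -13.6057 × 9 / 196
E_14 = -122.4513 / 196
E_14 = -0.62 eV

The energy is 9 times more negative than hydrogen at the same n due to the stronger nuclear charge.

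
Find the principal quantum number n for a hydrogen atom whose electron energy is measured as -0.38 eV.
n = 6

The exact energy levels follow E_n = -13.6057 eV / n².

The measured value (-0.38 eV) is reported to only 2 significant figures, so we must test candidate n values and see which one matches to that precision.

Candidate energies:
  n = 4:  E = -13.6057/4² = -0.85036 eV
  n = 5:  E = -13.6057/5² = -0.54423 eV
  n = 6:  E = -13.6057/6² = -0.37794 eV  ← matches
  n = 7:  E = -13.6057/7² = -0.27767 eV
  n = 8:  E = -13.6057/8² = -0.21259 eV

Checking against the measurement of -0.38 eV (2 sig figs), only n = 6 agrees:
E_6 = -0.37794 eV, which rounds to -0.38 eV ✓

Therefore n = 6.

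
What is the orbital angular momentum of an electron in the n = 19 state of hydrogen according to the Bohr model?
2.00369e-33 J·s (or 19ℏ)

In the Bohr model, angular momentum is quantized:
L = nℏ

where ℏ = h/(2π) = 1.0545718e-34 J·s

For n = 19:
L = 19 × 1.0545718e-34 J·s
L = 2.00369e-33 J·s

This can also be written as L = 19ℏ.
The angular momentum is an integer multiple of the reduced Planck constant.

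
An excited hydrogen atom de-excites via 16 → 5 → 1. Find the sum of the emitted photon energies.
13.55255 eV

The energy levels of hydrogen are E_n = -13.6057 / n² eV.

First transition (16 → 5):
ΔE₁ = |E_5 - E_16|
ΔE₁ = |-0.54422800000 - (-0.05314726563)| = 0.49108073 eV

Second transition (5 → 1):
ΔE₂ = |E_1 - E_5|
ΔE₂ = |-13.60570000000 - (-0.54422800000)| = 13.06147200 eV

Total energy released:
E_total = ΔE₁ + ΔE₂ = 0.49108073 + 13.06147200 = 13.55255 eV

Note: This equals the direct transition 16 → 1: 13.55255 eV ✓
Energy is conserved regardless of the path taken.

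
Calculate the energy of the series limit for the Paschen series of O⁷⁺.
96.75164 eV

The series limit corresponds to the transition from n = ∞ to n = 3.
This is the highest energy (shortest wavelength) transition in the Paschen series.

E_∞ = 0 eV
E_3 = -13.6057 × 8² / 3² = -96.75164 eV

Energy at series limit:
ΔE = E_∞ - E_3 = 0 - (-96.75164) = 96.75164 eV

This energy equals the ionization energy from the n = 3 state of O⁷⁺.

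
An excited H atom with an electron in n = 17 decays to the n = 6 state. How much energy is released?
0.331 eV

The energy levels are E_n = -13.6057 eV / n².

Energy at n = 17: E_17 = -13.6057 / 17² = -0.047079 eV
Energy at n = 6: E_6 = -13.6057 / 6² = -0.377936 eV

For emission (electron falling to lower state), the photon energy is:
E_photon = E_17 - E_6 = |-0.047079 - (-0.377936)|
E_photon = 0.331 eV

This energy is carried away by the emitted photon.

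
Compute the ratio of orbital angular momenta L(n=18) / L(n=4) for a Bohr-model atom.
4.500

In the Bohr model, L_n = nℏ, so the ratio is purely the ratio of quantum numbers:

L_18/L_4 = 18ℏ / 4ℏ = 18/4 = 4.500

The angular momentum scales linearly with n.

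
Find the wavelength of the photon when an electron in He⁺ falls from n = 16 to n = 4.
388.80646 nm

First, find the transition energy using E_n = -13.6057 Z² / n² eV:
E_16 = -13.6057 × 2² / 16² = -0.212589063 eV
E_4 = -13.6057 × 2² / 4² = -3.401425000 eV

Photon energy: |ΔE| = |E_4 - E_16| = 3.188835937 eV

Convert to wavelength using E = hc/λ with hc = 1239.84 eV·nm:
λ = hc/E = 1239.84 eV·nm / 3.188835937 eV
λ = 388.80646 nm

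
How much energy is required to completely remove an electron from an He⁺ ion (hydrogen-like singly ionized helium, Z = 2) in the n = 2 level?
13.61 eV

The ionization energy is the energy needed to remove the electron completely (n → ∞).

For a hydrogen-like ion with Z = 2, E_n = -13.6057 Z² / n² eV.

At n = 2: E_2 = -13.6057 × 2² / 2² = -13.60570 eV
At n = ∞: E_∞ = 0 eV

Ionization energy = E_∞ - E_2 = 0 - (-13.60570) = 13.60570 eV
Ionization energy ≈ 13.61 eV

This is also called the binding energy of the electron in state n = 2.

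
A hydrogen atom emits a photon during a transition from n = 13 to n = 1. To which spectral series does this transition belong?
Lyman series

The spectral series in hydrogen are named based on the final (lower) energy level:
- Lyman series: n_final = 1 (ultraviolet)
- Balmer series: n_final = 2 (visible/near-UV)
- Paschen series: n_final = 3 (infrared)
- Brackett series: n_final = 4 (infrared)
- Pfund series: n_final = 5 (far infrared)

Since this transition ends at n = 1, it belongs to the Lyman series.

For reference, this 13 → 1 line has photon energy
ΔE = 13.6057 eV × (1/1² - 1/13²) = 13.52519290 eV,
corresponding to wavelength λ = hc/ΔE = 1239.84 eV·nm / 13.52519290 eV = 91.668933 nm in the ultraviolet region.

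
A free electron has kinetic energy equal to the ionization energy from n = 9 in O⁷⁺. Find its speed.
1.94462e+06 m/s (or 0.6487% of c)

The binding energy at n = 9 for O⁷⁺ is:
E_9 = -13.6057 × 8²/9² = -10.7501827 eV
|E_9| = 10.7501827 eV

Convert to Joules:
KE = 10.7501827 eV × (1.602177 × 10⁻¹⁹ J/eV) = 1.7223695e-18 J

Using KE = ½mv²:
v = √(2·KE/m_e)
v = √(2 × 1.7223695e-18 J / 9.10938 × 10⁻³¹ kg)
v = 1.94462e+06 m/s

This is approximately 0.6487% the speed of light.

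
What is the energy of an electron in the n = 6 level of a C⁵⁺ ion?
-13.605700 eV

For hydrogen-like ions, the energy levels scale with Z²:
E_n = -13.6057 Z² / n² eV

For C⁵⁺ (Z = 6) at n = 6:
E_6 = -13.6057 × 6² / 6²
E_6 = -13.6057 × 36 / 36
E_6 = -489.8052 / 36
E_6 = -13.605700 eV

The energy is 36 times more negative than hydrogen at the same n due to the stronger nuclear charge.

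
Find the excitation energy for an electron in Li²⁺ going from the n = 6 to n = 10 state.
2.18 eV

The energy levels of a hydrogen-like atom are E_n = -13.6057 Z² eV / n².

Energy at n = 6: E_6 = -13.6057 × 3² / 6² = -3.40143 eV
Energy at n = 10: E_10 = -13.6057 × 3² / 10² = -1.22451 eV

The excitation energy is the difference:
ΔE = E_10 - E_6
ΔE = -1.22451 - (-3.40143)
ΔE = 2.18 eV

Since this is positive, energy must be absorbed (photon absorption).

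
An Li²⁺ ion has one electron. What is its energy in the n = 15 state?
-0.544 eV

For hydrogen-like ions, the energy levels scale with Z²:
E_n = -13.6057 Z² / n² eV

For Li²⁺ (Z = 3) at n = 15:
E_15 = -13.6057 × 3² / 15²
E_15 = -13.6057 × 9 / 225
E_15 = -122.4513 / 225
E_15 = -0.544 eV

The energy is 9 times more negative than hydrogen at the same n due to the stronger nuclear charge.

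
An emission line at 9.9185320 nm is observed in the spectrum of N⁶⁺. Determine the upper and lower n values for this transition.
n = 4 → n = 2

First, find the photon energy from the wavelength (hc = 1239.84 eV·nm):
E = hc/λ = 1239.84 eV·nm / 9.9185320 nm = 125.00237 eV

The energy levels of N⁶⁺ satisfy E_n = -13.6057 × 7² / n² eV, so an emission n_i → n_f releases
ΔE = 13.6057 × 7² × (1/n_f² − 1/n_i²) eV.

Setting ΔE equal to the photon energy:
1/n_f² − 1/n_i² = 125.00237 / (13.6057 × 7²) = 0.18750000

Since 1/n_i² must be positive, we need 1/n_f² > 0.18750000, i.e. n_f ≤ 2. For each allowed n_f, solve n_i = (1/n_f² − 0.18750000)^(−1/2) and check whether it is a whole number:
  n_f = 1: 1/n_i² = 1.00000000 − 0.18750000 = 0.81250000 → n_i = 1.109  (not an integer) ✗
  n_f = 2: 1/n_i² = 0.25000000 − 0.18750000 = 0.06250000 → n_i = 4.000  → integer, n_i = 4 ✓

Only n_f = 2 gives an integer upper level, n_i = 4.

The transition is from n = 4 to n = 2 (emission).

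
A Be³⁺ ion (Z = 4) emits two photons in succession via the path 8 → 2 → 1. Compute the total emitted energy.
214.289775 eV

The energy levels of Be³⁺ are E_n = -13.6057 × 4² / n² eV.

First transition (8 → 2):
ΔE₁ = |E_2 - E_8|
ΔE₁ = |-54.422800000000 - (-3.401425000000)| = 51.021375000 eV

Second transition (2 → 1):
ΔE₂ = |E_1 - E_2|
ΔE₂ = |-217.691200000000 - (-54.422800000000)| = 163.268400000 eV

Total energy released:
E_total = ΔE₁ + ΔE₂ = 51.021375000 + 163.268400000 = 214.289775 eV

Note: This equals the direct transition 8 → 1: 214.289775 eV ✓
Energy is conserved regardless of the path taken.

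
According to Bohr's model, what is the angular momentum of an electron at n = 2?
2.109e-34 J·s (or 2ℏ)

In the Bohr model, angular momentum is quantized:
L = nℏ

where ℏ = h/(2π) = 1.05457e-34 J·s

For n = 2:
L = 2 × 1.05457e-34 J·s
L = 2.109e-34 J·s

This can also be written as L = 2ℏ.
The angular momentum is an integer multiple of the reduced Planck constant.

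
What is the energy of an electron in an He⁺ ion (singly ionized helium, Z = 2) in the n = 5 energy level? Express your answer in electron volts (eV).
-2.176912 eV

The energy levels of a hydrogen-like atom are given by:
E_n = -13.6057 Z² / n² eV  (with Z = 2 for He⁺)

For n = 5:
E_5 = -13.6057 × 2² / 5²
E_5 = -13.6057 × 4 / 25
E_5 = -2.176912 eV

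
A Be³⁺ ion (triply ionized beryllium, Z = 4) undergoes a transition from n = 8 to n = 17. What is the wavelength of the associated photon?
468.19 nm

First, find the transition energy using E_n = -13.6057 Z² / n² eV:
E_8 = -13.6057 × 4² / 8² = -3.401425 eV
E_17 = -13.6057 × 4² / 17² = -0.753257 eV

Photon energy: |ΔE| = |E_17 - E_8| = 2.648168 eV

Convert to wavelength using E = hc/λ with hc = 1239.84 eV·nm:
λ = hc/E = 1239.84 eV·nm / 2.648168 eV
λ = 468.19 nm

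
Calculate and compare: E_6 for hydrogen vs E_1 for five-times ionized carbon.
C⁵⁺ at n = 1 (E = -489.81 eV)

Using E_n = -13.6057 Z² / n² eV:

H (Z = 1) at n = 6:
E = -13.6057 × 1² / 6² = -13.6057 × 1 / 36 = -0.37794 eV

C⁵⁺ (Z = 6) at n = 1:
E = -13.6057 × 6² / 1² = -13.6057 × 36 / 1 = -489.80520 eV

Since -489.80520 eV < -0.37794 eV,
C⁵⁺ at n = 1 is more tightly bound (requires more energy to ionize).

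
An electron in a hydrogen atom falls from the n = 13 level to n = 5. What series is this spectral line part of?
Pfund series

The spectral series in hydrogen are named based on the final (lower) energy level:
- Lyman series: n_final = 1 (ultraviolet)
- Balmer series: n_final = 2 (visible/near-UV)
- Paschen series: n_final = 3 (infrared)
- Brackett series: n_final = 4 (infrared)
- Pfund series: n_final = 5 (far infrared)

Since this transition ends at n = 5, it belongs to the Pfund series.

For reference, this 13 → 5 line has photon energy
ΔE = 13.6057 eV × (1/5² - 1/13²) = 0.46372089941 eV,
corresponding to wavelength λ = hc/ΔE = 1239.84 eV·nm / 0.46372089941 eV = 2673.67721 nm in the far infrared region.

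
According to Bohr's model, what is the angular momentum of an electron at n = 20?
2.109e-33 J·s (or 20ℏ)

In the Bohr model, angular momentum is quantized:
L = nℏ

where ℏ = h/(2π) = 1.05457e-34 J·s

For n = 20:
L = 20 × 1.05457e-34 J·s
L = 2.109e-33 J·s

This can also be written as L = 20ℏ.
The angular momentum is an integer multiple of the reduced Planck constant.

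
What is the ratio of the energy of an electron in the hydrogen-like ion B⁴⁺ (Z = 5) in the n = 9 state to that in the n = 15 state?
2.77778

Using E_n = -13.6057 Z² / n² eV with Z = 5:

E_9 = -13.6057 × 5² / 9² = -340.1425 / 81 = -4.19929012346 eV
E_15 = -13.6057 × 5² / 15² = -340.1425 / 225 = -1.51174444444 eV

The ratio is:
E_9/E_15 = (-4.19929012346) / (-1.51174444444)
E_9/E_15 = (-340.1425/81) / (-340.1425/225)
E_9/E_15 = 225/81
E_9/E_15 = 2.77778
(Note: the Z² factors cancel in the ratio.)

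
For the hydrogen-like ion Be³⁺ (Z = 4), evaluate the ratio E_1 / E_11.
121.000000

Using E_n = -13.6057 Z² / n² eV with Z = 4:

E_1 = -13.6057 × 4² / 1² = -217.6912 / 1 = -217.691200000000 eV
E_11 = -13.6057 × 4² / 11² = -217.6912 / 121 = -1.799100826446 eV

The ratio is:
E_1/E_11 = (-217.691200000000) / (-1.799100826446)
E_1/E_11 = (-217.6912/1) / (-217.6912/121)
E_1/E_11 = 121/1
E_1/E_11 = 121.000000
(Note: the Z² factors cancel in the ratio.)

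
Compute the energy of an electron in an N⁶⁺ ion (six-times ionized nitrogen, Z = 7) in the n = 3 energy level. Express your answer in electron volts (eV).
-74.075 eV

The energy levels of a hydrogen-like atom are given by:
E_n = -13.6057 Z² / n² eV  (with Z = 7 for N⁶⁺)

For n = 3:
E_3 = -13.6057 × 7² / 3²
E_3 = -13.6057 × 49 / 9
E_3 = -74.075 eV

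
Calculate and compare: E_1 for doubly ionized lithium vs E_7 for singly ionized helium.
Li²⁺ at n = 1 (E = -122.451 eV)

Using E_n = -13.6057 Z² / n² eV:

Li²⁺ (Z = 3) at n = 1:
E = -13.6057 × 3² / 1² = -13.6057 × 9 / 1 = -122.451300 eV

He⁺ (Z = 2) at n = 7:
E = -13.6057 × 2² / 7² = -13.6057 × 4 / 49 = -1.110669 eV

Since -122.451300 eV < -1.110669 eV,
Li²⁺ at n = 1 is more tightly bound (requires more energy to ionize).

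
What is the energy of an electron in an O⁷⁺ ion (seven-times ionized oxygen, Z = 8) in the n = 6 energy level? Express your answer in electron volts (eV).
-24.1879 eV

The energy levels of a hydrogen-like atom are given by:
E_n = -13.6057 Z² / n² eV  (with Z = 8 for O⁷⁺)

For n = 6:
E_6 = -13.6057 × 8² / 6²
E_6 = -13.6057 × 64 / 36
E_6 = -24.1879 eV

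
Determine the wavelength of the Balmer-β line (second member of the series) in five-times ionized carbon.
13.500224 nm

The lines of a series are numbered from the longest wavelength (smallest ΔE) outward; the second line is the transition from n = n_f + 2 to n_f.
The Balmer series has all transitions ending at n_f = 2.

For C⁵⁺ (Z = 6), the second line (β-line) is the jump from n = 4 to n = 2:
E_4 = -13.6057 × 6² / 4² = -30.61282500 eV
E_2 = -13.6057 × 6² / 2² = -122.45130000 eV
ΔE = E_4 - E_2 = 91.83847500 eV

λ = hc/E = 1239.84 eV·nm / 91.83847500 eV
λ = 13.500224 nm

This is the β-line of the Balmer series in C⁵⁺.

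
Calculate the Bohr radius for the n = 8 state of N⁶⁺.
0.4838 nm (or 4.8382 Å)

The Bohr radius formula is:
r_n = n² a₀ / Z

where a₀ = 0.0529177 nm is the Bohr radius.

For N⁶⁺ (Z = 7) at n = 8:
r_8 = 8² × 0.0529177 nm / 7
r_8 = 64 × 0.0529177 nm / 7
r_8 = 3.38673 nm / 7
r_8 = 0.4838 nm

The electron orbits at approximately 0.4838 nm from the nucleus.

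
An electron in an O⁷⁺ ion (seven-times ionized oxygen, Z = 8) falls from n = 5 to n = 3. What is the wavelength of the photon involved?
20.02292 nm

First, find the transition energy using E_n = -13.6057 Z² / n² eV:
E_5 = -13.6057 × 8² / 5² = -34.8305920 eV
E_3 = -13.6057 × 8² / 3² = -96.7516444 eV

Photon energy: |ΔE| = |E_3 - E_5| = 61.9210524 eV

Convert to wavelength using E = hc/λ with hc = 1239.84 eV·nm:
λ = hc/E = 1239.84 eV·nm / 61.9210524 eV
λ = 20.02292 nm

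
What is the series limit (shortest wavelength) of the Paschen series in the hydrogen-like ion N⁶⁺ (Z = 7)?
16.74 nm

The series limit corresponds to the transition from n = ∞ to n = 3.
This is the highest energy (shortest wavelength) transition in the Paschen series.

E_∞ = 0 eV
E_3 = -13.6057 × 7² / 3² = -74.0755 eV

Energy at series limit:
ΔE = E_∞ - E_3 = 0 - (-74.0755) = 74.0755 eV
λ = hc/E = 1239.84 eV·nm / 74.0755 eV = 16.74 nm

This energy equals the ionization energy from the n = 3 state of N⁶⁺.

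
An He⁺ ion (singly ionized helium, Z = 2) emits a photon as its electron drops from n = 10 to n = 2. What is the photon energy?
13.061 eV

The energy levels are E_n = -13.6057 Z² eV / n².

Energy at n = 10: E_10 = -13.6057 × 2² / 10² = -0.544228 eV
Energy at n = 2: E_2 = -13.6057 × 2² / 2² = -13.605700 eV

For emission (electron falling to lower state), the photon energy is:
E_photon = E_10 - E_2 = |-0.544228 - (-13.605700)|
E_photon = 13.061 eV

This energy is carried away by the emitted photon.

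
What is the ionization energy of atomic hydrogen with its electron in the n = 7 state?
0.278 eV

The ionization energy is the energy needed to remove the electron completely (n → ∞).

For hydrogen, E_n = -13.6057 eV / n².

At n = 7: E_7 = -13.6057 / 7² = -0.277667 eV
At n = ∞: E_∞ = 0 eV

Ionization energy = E_∞ - E_7 = 0 - (-0.277667) = 0.277667 eV
Ionization energy ≈ 0.278 eV

This is also called the binding energy of the electron in state n = 7.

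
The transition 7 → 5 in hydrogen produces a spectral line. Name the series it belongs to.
Pfund series

The spectral series in hydrogen are named based on the final (lower) energy level:
- Lyman series: n_final = 1 (ultraviolet)
- Balmer series: n_final = 2 (visible/near-UV)
- Paschen series: n_final = 3 (infrared)
- Brackett series: n_final = 4 (infrared)
- Pfund series: n_final = 5 (far infrared)

Since this transition ends at n = 5, it belongs to the Pfund series.

For reference, this 7 → 5 line has photon energy
ΔE = 13.6057 eV × (1/5² - 1/7²) = 0.266560653 eV,
corresponding to wavelength λ = hc/ΔE = 1239.84 eV·nm / 0.266560653 eV = 4651.249 nm in the far infrared region.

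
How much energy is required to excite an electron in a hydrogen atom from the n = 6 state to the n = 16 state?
0.3248 eV

The energy levels of a hydrogen-like atom are E_n = -13.6057 eV / n².

Energy at n = 6: E_6 = -13.6057 / 6² = -0.3779361 eV
Energy at n = 16: E_16 = -13.6057 / 16² = -0.0531473 eV

The excitation energy is the difference:
ΔE = E_16 - E_6
ΔE = -0.0531473 - (-0.3779361)
ΔE = 0.3248 eV

Since this is positive, energy must be absorbed (photon absorption).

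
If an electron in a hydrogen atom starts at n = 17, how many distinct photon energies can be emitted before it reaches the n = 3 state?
105

The electron can occupy levels n = 3, 4, ..., 17 during de-excitation — that is m = 17 - 3 + 1 = 15 distinct levels.

The number of distinct spectral lines equals the number of ways to choose 2 of these m levels (each pair gives one possible emission transition):

Number of lines = m(m-1)/2 = 15×14/2 = 105

These correspond to all possible transitions between the 15 levels:
17 → 16, 17 → 15, 17 → 14, 17 → 13, 17 → 12, 17 → 11, 17 → 10, 17 → 9...

Each transition produces a photon with a unique energy (and thus wavelength). This count does not depend on Z.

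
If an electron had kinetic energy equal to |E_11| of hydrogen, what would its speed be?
1.989e+05 m/s (or 0.07% of c)

The binding energy at n = 11 for hydrogen is:
E_11 = -13.6057/11² = -0.1124438 eV
|E_11| = 0.1124438 eV

Convert to Joules:
KE = 0.1124438 eV × (1.602177 × 10⁻¹⁹ J/eV) = 1.80155e-20 J

Using KE = ½mv²:
v = √(2·KE/m_e)
v = √(2 × 1.80155e-20 J / 9.10938 × 10⁻³¹ kg)
v = 1.989e+05 m/s

This is approximately 0.07% the speed of light.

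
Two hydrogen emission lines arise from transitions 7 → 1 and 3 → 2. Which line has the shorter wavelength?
7 → 1

Calculate the energy for each transition:

Transition 7 → 1:
ΔE₁ = |E_1 - E_7| = |-13.6057/1² - (-13.6057/7²)|
ΔE₁ = |-13.605700000000 - (-0.277667346939)| = 13.328032653 eV

Transition 3 → 2:
ΔE₂ = |E_2 - E_3| = |-13.6057/2² - (-13.6057/3²)|
ΔE₂ = |-3.401425000000 - (-1.511744444444)| = 1.889680556 eV

Since 13.328032653 eV > 1.889680556 eV, the transition 7 → 1 emits the more energetic photon.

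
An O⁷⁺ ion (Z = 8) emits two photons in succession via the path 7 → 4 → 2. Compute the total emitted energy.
199.9205 eV

The energy levels of O⁷⁺ are E_n = -13.6057 × 8² / n² eV.

First transition (7 → 4):
ΔE₁ = |E_4 - E_7|
ΔE₁ = |-54.4228000000 - (-17.7707102041)| = 36.6520898 eV

Second transition (4 → 2):
ΔE₂ = |E_2 - E_4|
ΔE₂ = |-217.6912000000 - (-54.4228000000)| = 163.2684000 eV

Total energy released:
E_total = ΔE₁ + ΔE₂ = 36.6520898 + 163.2684000 = 199.9205 eV

Note: This equals the direct transition 7 → 2: 199.9205 eV ✓
Energy is conserved regardless of the path taken.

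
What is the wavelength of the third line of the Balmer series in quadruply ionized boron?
17.3574 nm

The lines of a series are numbered from the longest wavelength (smallest ΔE) outward; the third line is the transition from n = n_f + 3 to n_f.
The Balmer series has all transitions ending at n_f = 2.

For B⁴⁺ (Z = 5), the third line (γ-line) is the jump from n = 5 to n = 2:
E_5 = -13.6057 × 5² / 5² = -13.605700 eV
E_2 = -13.6057 × 5² / 2² = -85.035625 eV
ΔE = E_5 - E_2 = 71.429925 eV

λ = hc/E = 1239.84 eV·nm / 71.429925 eV
λ = 17.3574 nm

This is the γ-line of the Balmer series in B⁴⁺.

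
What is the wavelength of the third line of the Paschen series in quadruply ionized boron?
43.741 nm

The lines of a series are numbered from the longest wavelength (smallest ΔE) outward; the third line is the transition from n = n_f + 3 to n_f.
The Paschen series has all transitions ending at n_f = 3.

For B⁴⁺ (Z = 5), the third line (γ-line) is the jump from n = 6 to n = 3:
E_6 = -13.6057 × 5² / 6² = -9.44840 eV
E_3 = -13.6057 × 5² / 3² = -37.79361 eV
ΔE = E_6 - E_3 = 28.34521 eV

λ = hc/E = 1239.84 eV·nm / 28.34521 eV
λ = 43.741 nm

This is the γ-line of the Paschen series in B⁴⁺.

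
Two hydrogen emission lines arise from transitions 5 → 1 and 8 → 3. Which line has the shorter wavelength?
5 → 1

Calculate the energy for each transition:

Transition 5 → 1:
ΔE₁ = |E_1 - E_5| = |-13.6057/1² - (-13.6057/5²)|
ΔE₁ = |-13.60570000000 - (-0.54422800000)| = 13.06147200 eV

Transition 8 → 3:
ΔE₂ = |E_3 - E_8| = |-13.6057/3² - (-13.6057/8²)|
ΔE₂ = |-1.51174444444 - (-0.21258906250)| = 1.29915538 eV

Since 13.06147200 eV > 1.29915538 eV, the transition 5 → 1 emits the more energetic photon.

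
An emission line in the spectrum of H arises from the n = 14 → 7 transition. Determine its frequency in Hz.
5.035e+13 Hz

First, find the transition energy:
E_14 = -13.6057 / 14² = -0.06941684 eV
E_7 = -13.6057 / 7² = -0.27766735 eV
|ΔE| = |E_7 - E_14| = 0.20825051 eV

Convert to Joules: E = 0.20825051 eV × (1.602177 × 10⁻¹⁹ J/eV) = 3.33654e-20 J

Using E = hf:
f = E/h = 3.33654e-20 J / (6.62607 × 10⁻³⁴ J·s)
f = 5.035e+13 Hz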